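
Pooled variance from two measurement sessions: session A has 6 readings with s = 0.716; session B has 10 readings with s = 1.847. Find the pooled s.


s_p = sqrt(((n1-1)*s1^2 + (n2-1)*s2^2) / (n1+n2-2))
numerator = (6-1)*0.716^2 + (10-1)*1.847^2 = 2.56328 + 30.702681 = 33.265961
denominator = 6 + 10 - 2 = 14
s_p^2 = 33.265961 / 14 = 2.3761401
s_p = sqrt(2.3761401) = 1.5415

1.5415


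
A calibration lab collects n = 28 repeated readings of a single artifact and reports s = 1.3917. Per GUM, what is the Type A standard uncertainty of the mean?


u_A = s / sqrt(n)
u_A = 1.3917 / sqrt(28)
u_A = 1.3917 / 5.2915026
u_A = 0.2630

0.2630


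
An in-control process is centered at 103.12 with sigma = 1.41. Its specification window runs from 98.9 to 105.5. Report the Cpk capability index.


Cpu = (USL - mean) / (3*sigma) = (105.5 - 103.12) / (3*1.41) = 0.5626
Cpl = (mean - LSL) / (3*sigma) = (103.12 - 98.9) / (3*1.41) = 0.9976
Cpk = min(Cpu, Cpl) = 0.5626

0.5626


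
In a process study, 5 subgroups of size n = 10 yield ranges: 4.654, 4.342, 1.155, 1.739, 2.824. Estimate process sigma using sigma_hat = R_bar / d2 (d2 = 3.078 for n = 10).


R_bar = (4.654 + 4.342 + 1.155 + 1.739 + 2.824) / 5
R_bar = 14.714 / 5 = 2.9428
sigma_hat = R_bar / d2 = 2.9428 / 3.078 = 0.9561

0.9561


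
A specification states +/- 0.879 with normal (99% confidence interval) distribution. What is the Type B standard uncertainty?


u_B = half_width / 2.576
u_B = 0.879 / 2.576
u_B = 0.3412

0.3412


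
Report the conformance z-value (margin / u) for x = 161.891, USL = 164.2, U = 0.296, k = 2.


u = U / k = 0.296 / 2 = 0.148
margin = |USL - x| = |164.2 - 161.891| = 2.309
z = margin / u = 2.309 / 0.148
z = 15.6014

15.6014


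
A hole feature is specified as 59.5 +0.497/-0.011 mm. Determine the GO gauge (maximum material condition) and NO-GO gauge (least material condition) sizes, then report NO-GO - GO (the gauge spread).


GO = nominal - lower_tol (smallest hole = maximum material condition)
GO = 59.5 - 0.011 = 59.489
NO-GO = nominal + upper_tol (largest hole = least material condition)
NO-GO = 59.5 + 0.497 = 59.997
spread = NO-GO - GO = 59.997 - 59.489 = 0.5080

0.5080


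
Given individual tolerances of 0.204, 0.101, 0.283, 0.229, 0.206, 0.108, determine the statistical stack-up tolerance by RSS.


RSS = sqrt(0.204^2 + 0.101^2 + 0.283^2 + 0.229^2 + 0.206^2 + 0.108^2)
= sqrt(0.238447)
= 0.4883

0.4883


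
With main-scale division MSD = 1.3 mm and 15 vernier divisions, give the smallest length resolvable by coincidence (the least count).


LC = MSD / n_div
= 1.3 / 15
= 0.0867

0.0867


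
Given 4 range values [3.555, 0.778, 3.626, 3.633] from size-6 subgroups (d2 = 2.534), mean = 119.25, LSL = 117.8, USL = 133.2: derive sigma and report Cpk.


R_bar = (3.555 + 0.778 + 3.626 + 3.633) / 4 = 2.898
sigma = R_bar / d2 = 2.898 / 2.534 = 1.1436464
Cp = (USL - LSL)/(6*sigma) = (133.2 - 117.8)/(6*1.1436464) = 2.2443
Cpu = (133.2 - 119.25)/(3*1.1436464) = 4.0659
Cpl = (119.25 - 117.8)/(3*1.1436464) = 0.4226
Cpk = min(Cpu, Cpl) = 0.4226

0.4226


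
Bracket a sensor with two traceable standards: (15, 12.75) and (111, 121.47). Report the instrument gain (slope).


slope = (y2 - y1) / (x2 - x1)
= (121.47 - 12.75) / (111 - 15)
= 108.7200 / 96
= 1.1325

1.1325


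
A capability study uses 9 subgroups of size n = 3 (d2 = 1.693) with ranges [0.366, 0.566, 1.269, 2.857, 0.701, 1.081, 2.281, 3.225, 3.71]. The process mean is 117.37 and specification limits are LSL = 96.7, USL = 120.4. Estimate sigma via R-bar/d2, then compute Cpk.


R_bar = (0.366 + 0.566 + 1.269 + 2.857 + 0.701 + 1.081 + 2.281 + 3.225 + 3.71) / 9 = 1.784
sigma = R_bar / d2 = 1.784 / 1.693 = 1.0537507
Cp = (USL - LSL)/(6*sigma) = (120.4 - 96.7)/(6*1.0537507) = 3.7485
Cpu = (120.4 - 117.37)/(3*1.0537507) = 0.9585
Cpl = (117.37 - 96.7)/(3*1.0537507) = 6.5385
Cpk = min(Cpu, Cpl) = 0.9585

0.9585


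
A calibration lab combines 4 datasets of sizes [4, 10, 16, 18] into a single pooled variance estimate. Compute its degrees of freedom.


nu = sum_i (n_i - 1)
nu = ((4 - 1) + (10 - 1) + (16 - 1) + (18 - 1))
nu = 3 + 9 + 15 + 17
nu = 44

44


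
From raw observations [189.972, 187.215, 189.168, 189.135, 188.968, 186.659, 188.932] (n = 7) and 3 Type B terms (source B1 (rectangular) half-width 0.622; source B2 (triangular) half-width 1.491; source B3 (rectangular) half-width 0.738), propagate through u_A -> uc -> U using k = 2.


mean = (189.972 + 187.215 + 189.168 + 189.135 + 188.968 + 186.659 + 188.932) / 7 = 188.5784286
s = sqrt(sum((x - mean)^2)/(n-1)) = 1.1845766
u_A = s / sqrt(n) = 1.1845766 / sqrt(7) = 0.44772787
u_B1 = 0.622 / sqrt(3) = 0.35911187
u_B2 = 1.491 / sqrt(6) = 0.6086982
u_B3 = 0.738 / sqrt(3) = 0.4260845
uc = sqrt(0.44772787^2 + 0.35911187^2 + 0.6086982^2 + 0.4260845^2) = 0.9388733
U = k * uc = 2 * 0.9388733
U = 1.8777

1.8777


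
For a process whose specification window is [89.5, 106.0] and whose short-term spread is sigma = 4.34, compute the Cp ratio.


Cp = (USL - LSL) / (6 * sigma)
= (106.0 - 89.5) / (6 * 4.34)
= 16.5000 / 26.0400
= 0.6336

0.6336


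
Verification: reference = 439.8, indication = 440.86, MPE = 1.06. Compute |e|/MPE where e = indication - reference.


e = indication - reference = 440.86 - 439.8 = 1.0600
|e| = 1.0600
ratio = |e| / MPE = 1.0600 / 1.06
ratio = 1.0000

1.0000


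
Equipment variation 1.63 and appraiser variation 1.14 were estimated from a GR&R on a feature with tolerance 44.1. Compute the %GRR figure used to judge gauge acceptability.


GRR = sqrt(EV^2 + AV^2) = sqrt(1.63^2 + 1.14^2) = 1.9890953
%GRR = GRR / tol * 100 = 1.9890953 / 44.1 * 100
%GRR = 4.5104

4.5104


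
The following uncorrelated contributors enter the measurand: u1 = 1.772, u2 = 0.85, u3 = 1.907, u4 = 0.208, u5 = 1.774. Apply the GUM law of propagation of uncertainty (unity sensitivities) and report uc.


uc = sqrt(1.772^2 + 0.85^2 + 1.907^2 + 0.208^2 + 1.774^2)
uc = sqrt(10.689473)
uc = 3.2695

3.2695


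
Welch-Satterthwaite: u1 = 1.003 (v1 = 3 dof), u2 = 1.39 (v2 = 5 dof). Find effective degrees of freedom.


uc = sqrt(u1^2 + u2^2) = sqrt(1.003^2 + 1.39^2) = 1.7140913
v_eff = uc^4 / (u1^4/v1 + u2^4/v2)
= 1.7140913^4 / (1.003^4/3 + 1.39^4/5)
= 8.6324844 / 1.0839535
v_eff = 7.9639

7.9639


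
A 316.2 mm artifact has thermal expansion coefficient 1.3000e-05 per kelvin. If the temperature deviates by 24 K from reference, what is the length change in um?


dL = L * alpha * dT
= 316.2 * 1.3000e-05 * 24
= 0.0986544 mm
dL_um = 0.0986544 * 1000 = 98.6544 um

98.6544


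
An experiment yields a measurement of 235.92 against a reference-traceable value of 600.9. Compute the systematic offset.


Systematic error = measured - true
= 235.92 - 600.9
= -364.9800

-364.9800


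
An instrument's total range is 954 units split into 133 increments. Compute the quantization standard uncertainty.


resolution = range / divisions
resolution = 954 / 133 = 7.1729323
u_res = resolution / (2*sqrt(3))
u_res = 7.1729323 / 3.4641016
u_res = 2.0706

2.0706


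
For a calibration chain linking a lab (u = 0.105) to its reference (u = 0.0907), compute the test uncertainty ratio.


TUR = u_lab / u_ref
= 0.105 / 0.0907
= 1.1577

1.1577


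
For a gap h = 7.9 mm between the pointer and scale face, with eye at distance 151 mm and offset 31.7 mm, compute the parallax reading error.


error = h * offset / d
= 7.9 * 31.7 / 151
= 1.6585

1.6585


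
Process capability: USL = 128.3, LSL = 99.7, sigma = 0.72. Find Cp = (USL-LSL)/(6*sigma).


Cp = (USL - LSL) / (6 * sigma)
= (128.3 - 99.7) / (6 * 0.72)
= 28.6000 / 4.3200
= 6.6204

6.6204


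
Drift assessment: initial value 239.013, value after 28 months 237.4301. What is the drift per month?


rate = (v2 - v1) / months
= (237.4301 - 239.013) / 28
= -1.5829 / 28
= -0.0565

-0.0565


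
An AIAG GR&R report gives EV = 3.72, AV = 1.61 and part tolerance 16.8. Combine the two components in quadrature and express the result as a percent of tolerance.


GRR = sqrt(EV^2 + AV^2) = sqrt(3.72^2 + 1.61^2) = 4.0534553
%GRR = GRR / tol * 100 = 4.0534553 / 16.8 * 100
%GRR = 24.1277

24.1277


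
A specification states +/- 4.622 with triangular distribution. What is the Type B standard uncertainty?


u_B = half_width / sqrt(6)
u_B = 4.622 / 2.4494897
u_B = 1.8869

1.8869


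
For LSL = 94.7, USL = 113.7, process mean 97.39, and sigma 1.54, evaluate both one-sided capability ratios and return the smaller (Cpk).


Cpu = (USL - mean) / (3*sigma) = (113.7 - 97.39) / (3*1.54) = 3.5303
Cpl = (mean - LSL) / (3*sigma) = (97.39 - 94.7) / (3*1.54) = 0.5823
Cpk = min(Cpu, Cpl) = 0.5823

0.5823


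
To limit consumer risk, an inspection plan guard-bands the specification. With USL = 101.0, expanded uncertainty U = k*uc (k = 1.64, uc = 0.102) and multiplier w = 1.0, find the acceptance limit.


U = k * uc = 1.64 * 0.102 = 0.16728
guard band g = w * U = 1.0 * 0.16728 = 0.16728
AL = USL - g = 101.0 - 0.16728
AL = 100.8327

100.8327


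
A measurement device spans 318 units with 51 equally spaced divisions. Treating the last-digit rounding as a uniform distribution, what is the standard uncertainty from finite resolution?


resolution = range / divisions
resolution = 318 / 51 = 6.2352941
u_res = resolution / (2*sqrt(3))
u_res = 6.2352941 / 3.4641016
u_res = 1.8000

1.8000


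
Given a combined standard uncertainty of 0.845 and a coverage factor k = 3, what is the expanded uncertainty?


U = k * uc
U = 3 * 0.845
U = 2.5350

2.5350


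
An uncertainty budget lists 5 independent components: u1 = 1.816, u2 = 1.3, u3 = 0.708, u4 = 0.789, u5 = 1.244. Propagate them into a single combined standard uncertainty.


uc = sqrt(1.816^2 + 1.3^2 + 0.708^2 + 0.789^2 + 1.244^2)
uc = sqrt(7.659177)
uc = 2.7675

2.7675


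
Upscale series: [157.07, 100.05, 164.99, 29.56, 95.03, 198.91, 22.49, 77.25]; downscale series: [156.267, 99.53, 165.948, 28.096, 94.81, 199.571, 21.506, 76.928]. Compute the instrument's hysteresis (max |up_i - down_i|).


|157.07 - 156.267| = 0.8030
|100.05 - 99.53| = 0.5200
|164.99 - 165.948| = 0.9580
|29.56 - 28.096| = 1.4640
|95.03 - 94.81| = 0.2200
|198.91 - 199.571| = 0.6610
|22.49 - 21.506| = 0.9840
|77.25 - 76.928| = 0.3220
hysteresis = max(diffs) = 1.4640

1.4640


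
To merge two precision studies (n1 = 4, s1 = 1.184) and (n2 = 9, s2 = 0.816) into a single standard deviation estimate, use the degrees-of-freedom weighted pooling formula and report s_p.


s_p = sqrt(((n1-1)*s1^2 + (n2-1)*s2^2) / (n1+n2-2))
numerator = (4-1)*1.184^2 + (9-1)*0.816^2 = 4.205568 + 5.326848 = 9.532416
denominator = 4 + 9 - 2 = 11
s_p^2 = 9.532416 / 11 = 0.86658327
s_p = sqrt(0.86658327) = 0.9309

0.9309


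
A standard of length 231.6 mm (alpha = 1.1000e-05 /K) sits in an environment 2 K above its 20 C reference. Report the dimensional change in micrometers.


dL = L * alpha * dT
= 231.6 * 1.1000e-05 * 2
= 0.0050952 mm
dL_um = 0.0050952 * 1000 = 5.0952 um

5.0952


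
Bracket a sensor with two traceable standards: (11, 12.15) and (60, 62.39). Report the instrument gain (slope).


slope = (y2 - y1) / (x2 - x1)
= (62.39 - 12.15) / (60 - 11)
= 50.2400 / 49
= 1.0253

1.0253


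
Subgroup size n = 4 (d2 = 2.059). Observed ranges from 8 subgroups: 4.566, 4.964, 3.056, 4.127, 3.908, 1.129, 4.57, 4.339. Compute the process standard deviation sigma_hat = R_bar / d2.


R_bar = (4.566 + 4.964 + 3.056 + 4.127 + 3.908 + 1.129 + 4.57 + 4.339) / 8
R_bar = 30.659 / 8 = 3.832375
sigma_hat = R_bar / d2 = 3.832375 / 2.059 = 1.8613

1.8613


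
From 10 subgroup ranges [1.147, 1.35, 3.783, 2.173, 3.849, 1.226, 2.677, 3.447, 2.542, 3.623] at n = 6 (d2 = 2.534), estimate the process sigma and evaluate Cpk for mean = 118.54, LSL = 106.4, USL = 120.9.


R_bar = (1.147 + 1.35 + 3.783 + 2.173 + 3.849 + 1.226 + 2.677 + 3.447 + 2.542 + 3.623) / 10 = 2.5817
sigma = R_bar / d2 = 2.5817 / 2.534 = 1.018824
Cp = (USL - LSL)/(6*sigma) = (120.9 - 106.4)/(6*1.018824) = 2.3720
Cpu = (120.9 - 118.54)/(3*1.018824) = 0.7721
Cpl = (118.54 - 106.4)/(3*1.018824) = 3.9719
Cpk = min(Cpu, Cpl) = 0.7721

0.7721


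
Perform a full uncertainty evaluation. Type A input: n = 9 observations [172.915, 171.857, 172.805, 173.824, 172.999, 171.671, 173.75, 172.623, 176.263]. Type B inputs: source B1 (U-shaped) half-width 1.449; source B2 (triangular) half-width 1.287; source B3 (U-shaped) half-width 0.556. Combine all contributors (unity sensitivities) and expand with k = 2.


mean = (172.915 + 171.857 + 172.805 + 173.824 + 172.999 + 171.671 + 173.75 + 172.623 + 176.263) / 9 = 173.1896667
s = sqrt(sum((x - mean)^2)/(n-1)) = 1.3612932
u_A = s / sqrt(n) = 1.3612932 / sqrt(9) = 0.4537644
u_B1 = 1.449 / sqrt(2) = 1.0245977
u_B2 = 1.287 / sqrt(6) = 0.52541555
u_B3 = 0.556 / sqrt(2) = 0.39315137
uc = sqrt(0.4537644^2 + 1.0245977^2 + 0.52541555^2 + 0.39315137^2) = 1.2985885
U = k * uc = 2 * 1.2985885
U = 2.5972

2.5972


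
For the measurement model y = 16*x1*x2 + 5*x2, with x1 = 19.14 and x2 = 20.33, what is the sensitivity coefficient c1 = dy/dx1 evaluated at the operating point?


y = 16*x1*x2 + 5*x2
dy/dx1 = 16*x2
Evaluate at x2 = 20.33: c1 = 16 * 20.33
c1 = 325.2800

325.2800


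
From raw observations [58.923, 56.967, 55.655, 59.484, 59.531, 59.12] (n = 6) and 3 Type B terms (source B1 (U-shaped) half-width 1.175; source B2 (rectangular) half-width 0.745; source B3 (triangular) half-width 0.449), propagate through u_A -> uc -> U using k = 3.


mean = (58.923 + 56.967 + 55.655 + 59.484 + 59.531 + 59.12) / 6 = 58.28
s = sqrt(sum((x - mean)^2)/(n-1)) = 1.596763
u_A = s / sqrt(n) = 1.596763 / sqrt(6) = 0.65187577
u_B1 = 1.175 / sqrt(2) = 0.83085047
u_B2 = 0.745 / sqrt(3) = 0.43012595
u_B3 = 0.449 / sqrt(6) = 0.18330348
uc = sqrt(0.65187577^2 + 0.83085047^2 + 0.43012595^2 + 0.18330348^2) = 1.1549299
U = k * uc = 3 * 1.1549299
U = 3.4648

3.4648


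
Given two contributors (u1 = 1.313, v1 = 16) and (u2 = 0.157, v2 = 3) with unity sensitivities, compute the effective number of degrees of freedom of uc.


uc = sqrt(u1^2 + u2^2) = sqrt(1.313^2 + 0.157^2) = 1.3223532
v_eff = uc^4 / (u1^4/v1 + u2^4/v2)
= 1.3223532^4 / (1.313^4/16 + 0.157^4/3)
= 3.0576649 / 0.18595684
v_eff = 16.4429

16.4429


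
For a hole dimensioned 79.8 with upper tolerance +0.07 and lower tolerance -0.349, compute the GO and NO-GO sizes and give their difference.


GO = nominal - lower_tol (smallest hole = maximum material condition)
GO = 79.8 - 0.349 = 79.451
NO-GO = nominal + upper_tol (largest hole = least material condition)
NO-GO = 79.8 + 0.07 = 79.87
spread = NO-GO - GO = 79.87 - 79.451 = 0.4190

0.4190


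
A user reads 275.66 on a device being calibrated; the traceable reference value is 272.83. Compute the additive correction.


Correction = standard - reading
= 272.83 - 275.66
= -2.8300

-2.8300


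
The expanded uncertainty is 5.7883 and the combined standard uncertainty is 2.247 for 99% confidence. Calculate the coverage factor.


k = U / uc
k = 5.7883 / 2.247
k = 2.576

2.576


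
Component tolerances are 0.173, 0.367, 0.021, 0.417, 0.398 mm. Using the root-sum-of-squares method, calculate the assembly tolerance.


RSS = sqrt(0.173^2 + 0.367^2 + 0.021^2 + 0.417^2 + 0.398^2)
= sqrt(0.497352)
= 0.7052

0.7052


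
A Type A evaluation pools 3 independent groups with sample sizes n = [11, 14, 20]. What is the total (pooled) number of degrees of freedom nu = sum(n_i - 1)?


nu = sum_i (n_i - 1)
nu = ((11 - 1) + (14 - 1) + (20 - 1))
nu = 10 + 13 + 19
nu = 42

42


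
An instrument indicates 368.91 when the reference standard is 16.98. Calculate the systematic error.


Systematic error = measured - true
= 368.91 - 16.98
= 351.9300

351.9300


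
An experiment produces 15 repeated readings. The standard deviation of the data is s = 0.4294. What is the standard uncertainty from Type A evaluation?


u_A = s / sqrt(n)
u_A = 0.4294 / sqrt(15)
u_A = 0.4294 / 3.8729833
u_A = 0.1109

0.1109


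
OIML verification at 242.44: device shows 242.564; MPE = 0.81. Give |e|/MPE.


e = indication - reference = 242.564 - 242.44 = 0.1240
|e| = 0.1240
ratio = |e| / MPE = 0.1240 / 0.81
ratio = 0.1531

0.1531


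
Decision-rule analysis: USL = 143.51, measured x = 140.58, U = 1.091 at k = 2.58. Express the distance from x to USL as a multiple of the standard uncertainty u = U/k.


u = U / k = 1.091 / 2.58 = 0.42286822
margin = |USL - x| = |143.51 - 140.58| = 2.93
z = margin / u = 2.93 / 0.42286822
z = 6.9289

6.9289


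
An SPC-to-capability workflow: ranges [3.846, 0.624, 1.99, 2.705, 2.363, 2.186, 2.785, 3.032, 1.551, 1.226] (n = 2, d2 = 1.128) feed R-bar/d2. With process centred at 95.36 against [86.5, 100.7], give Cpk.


R_bar = (3.846 + 0.624 + 1.99 + 2.705 + 2.363 + 2.186 + 2.785 + 3.032 + 1.551 + 1.226) / 10 = 2.2308
sigma = R_bar / d2 = 2.2308 / 1.128 = 1.9776596
Cp = (USL - LSL)/(6*sigma) = (100.7 - 86.5)/(6*1.9776596) = 1.1967
Cpu = (100.7 - 95.36)/(3*1.9776596) = 0.9001
Cpl = (95.36 - 86.5)/(3*1.9776596) = 1.4933
Cpk = min(Cpu, Cpl) = 0.9001

0.9001


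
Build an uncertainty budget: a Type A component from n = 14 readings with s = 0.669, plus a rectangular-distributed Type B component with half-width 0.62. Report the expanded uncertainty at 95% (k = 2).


u_A = s / sqrt(n) = 0.669 / sqrt(14) = 0.17879777
u_B = half_width / sqrt(3) = 0.62 / sqrt(3) = 0.35795717
uc = sqrt(u_A^2 + u_B^2) = sqrt(0.17879777^2 + 0.35795717^2) = 0.40012745
U = k * uc = 2 * 0.40012745
U = 0.8003

0.8003


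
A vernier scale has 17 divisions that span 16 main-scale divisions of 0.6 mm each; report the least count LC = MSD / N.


LC = MSD / n_div
= 0.6 / 17
= 0.0353

0.0353


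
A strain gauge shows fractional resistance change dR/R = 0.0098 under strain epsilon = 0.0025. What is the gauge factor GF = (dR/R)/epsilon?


GF = (dR/R) / epsilon
= 0.0098 / 0.0025
= 3.9200

3.9200


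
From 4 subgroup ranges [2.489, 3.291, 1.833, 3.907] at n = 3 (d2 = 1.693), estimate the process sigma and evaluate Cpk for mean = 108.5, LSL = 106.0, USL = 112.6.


R_bar = (2.489 + 3.291 + 1.833 + 3.907) / 4 = 2.88
sigma = R_bar / d2 = 2.88 / 1.693 = 1.7011223
Cp = (USL - LSL)/(6*sigma) = (112.6 - 106.0)/(6*1.7011223) = 0.6466
Cpu = (112.6 - 108.5)/(3*1.7011223) = 0.8034
Cpl = (108.5 - 106.0)/(3*1.7011223) = 0.4899
Cpk = min(Cpu, Cpl) = 0.4899

0.4899


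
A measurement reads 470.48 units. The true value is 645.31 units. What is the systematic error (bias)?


Systematic error = measured - true
= 470.48 - 645.31
= -174.8300

-174.8300


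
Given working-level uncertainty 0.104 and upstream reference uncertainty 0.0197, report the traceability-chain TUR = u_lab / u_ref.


TUR = u_lab / u_ref
= 0.104 / 0.0197
= 5.2792

5.2792


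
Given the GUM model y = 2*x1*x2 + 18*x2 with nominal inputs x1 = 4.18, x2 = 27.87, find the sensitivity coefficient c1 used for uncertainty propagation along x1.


y = 2*x1*x2 + 18*x2
dy/dx1 = 2*x2
Evaluate at x2 = 27.87: c1 = 2 * 27.87
c1 = 55.7400

55.7400


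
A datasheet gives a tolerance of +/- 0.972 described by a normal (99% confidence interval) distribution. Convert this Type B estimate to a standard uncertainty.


u_B = half_width / 2.576
u_B = 0.972 / 2.576
u_B = 0.3773

0.3773


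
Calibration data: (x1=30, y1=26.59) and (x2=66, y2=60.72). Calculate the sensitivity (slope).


slope = (y2 - y1) / (x2 - x1)
= (60.72 - 26.59) / (66 - 30)
= 34.1300 / 36
= 0.9481

0.9481


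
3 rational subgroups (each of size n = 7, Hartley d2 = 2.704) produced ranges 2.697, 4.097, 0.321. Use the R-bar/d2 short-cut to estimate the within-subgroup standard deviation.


R_bar = (2.697 + 4.097 + 0.321) / 3
R_bar = 7.115 / 3 = 2.3716667
sigma_hat = R_bar / d2 = 2.3716667 / 2.704 = 0.8771

0.8771


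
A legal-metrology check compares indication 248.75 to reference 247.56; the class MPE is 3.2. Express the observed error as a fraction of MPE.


e = indication - reference = 248.75 - 247.56 = 1.1900
|e| = 1.1900
ratio = |e| / MPE = 1.1900 / 3.2
ratio = 0.3719

0.3719


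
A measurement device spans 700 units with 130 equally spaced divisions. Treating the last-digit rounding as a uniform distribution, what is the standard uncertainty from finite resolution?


resolution = range / divisions
resolution = 700 / 130 = 5.3846154
u_res = resolution / (2*sqrt(3))
u_res = 5.3846154 / 3.4641016
u_res = 1.5544

1.5544


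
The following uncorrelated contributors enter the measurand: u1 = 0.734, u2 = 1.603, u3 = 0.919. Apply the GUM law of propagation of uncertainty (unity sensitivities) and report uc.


uc = sqrt(0.734^2 + 1.603^2 + 0.919^2)
uc = sqrt(3.952926)
uc = 1.9882

1.9882


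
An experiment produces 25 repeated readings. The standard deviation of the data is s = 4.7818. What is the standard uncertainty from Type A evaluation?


u_A = s / sqrt(n)
u_A = 4.7818 / sqrt(25)
u_A = 4.7818 / 5
u_A = 0.9564

0.9564


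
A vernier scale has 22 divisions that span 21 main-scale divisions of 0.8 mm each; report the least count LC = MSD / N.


LC = MSD / n_div
= 0.8 / 22
= 0.0364

0.0364


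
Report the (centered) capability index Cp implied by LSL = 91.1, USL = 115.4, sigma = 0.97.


Cp = (USL - LSL) / (6 * sigma)
= (115.4 - 91.1) / (6 * 0.97)
= 24.3000 / 5.8200
= 4.1753

4.1753


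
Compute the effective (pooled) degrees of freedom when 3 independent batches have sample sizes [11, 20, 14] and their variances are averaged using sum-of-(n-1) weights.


nu = sum_i (n_i - 1)
nu = ((11 - 1) + (20 - 1) + (14 - 1))
nu = 10 + 19 + 13
nu = 42

42


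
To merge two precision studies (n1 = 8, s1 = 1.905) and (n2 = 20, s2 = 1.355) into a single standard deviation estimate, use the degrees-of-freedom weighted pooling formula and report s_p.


s_p = sqrt(((n1-1)*s1^2 + (n2-1)*s2^2) / (n1+n2-2))
numerator = (8-1)*1.905^2 + (20-1)*1.355^2 = 25.403175 + 34.884475 = 60.28765
denominator = 8 + 20 - 2 = 26
s_p^2 = 60.28765 / 26 = 2.3187558
s_p = sqrt(2.3187558) = 1.5227

1.5227


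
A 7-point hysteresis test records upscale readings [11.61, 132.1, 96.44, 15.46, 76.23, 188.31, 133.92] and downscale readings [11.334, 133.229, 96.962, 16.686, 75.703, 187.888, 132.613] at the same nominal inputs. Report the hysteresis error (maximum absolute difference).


|11.61 - 11.334| = 0.2760
|132.1 - 133.229| = 1.1290
|96.44 - 96.962| = 0.5220
|15.46 - 16.686| = 1.2260
|76.23 - 75.703| = 0.5270
|188.31 - 187.888| = 0.4220
|133.92 - 132.613| = 1.3070
hysteresis = max(diffs) = 1.3070

1.3070


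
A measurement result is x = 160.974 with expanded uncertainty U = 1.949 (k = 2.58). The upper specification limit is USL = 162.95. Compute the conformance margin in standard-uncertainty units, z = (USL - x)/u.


u = U / k = 1.949 / 2.58 = 0.75542636
margin = |USL - x| = |162.95 - 160.974| = 1.976
z = margin / u = 1.976 / 0.75542636
z = 2.6157

2.6157


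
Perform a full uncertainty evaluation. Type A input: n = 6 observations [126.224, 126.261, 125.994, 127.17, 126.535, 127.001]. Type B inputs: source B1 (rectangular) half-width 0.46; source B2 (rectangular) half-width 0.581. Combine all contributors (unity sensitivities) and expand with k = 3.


mean = (126.224 + 126.261 + 125.994 + 127.17 + 126.535 + 127.001) / 6 = 126.5308333
s = sqrt(sum((x - mean)^2)/(n-1)) = 0.46577996
u_A = s / sqrt(n) = 0.46577996 / sqrt(6) = 0.19015387
u_B1 = 0.46 / sqrt(3) = 0.26558112
u_B2 = 0.581 / sqrt(3) = 0.33544051
uc = sqrt(0.19015387^2 + 0.26558112^2 + 0.33544051^2) = 0.46820098
U = k * uc = 3 * 0.46820098
U = 1.4046

1.4046


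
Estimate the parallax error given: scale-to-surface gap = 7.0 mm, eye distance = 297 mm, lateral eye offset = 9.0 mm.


error = h * offset / d
= 7.0 * 9.0 / 297
= 0.2121

0.2121


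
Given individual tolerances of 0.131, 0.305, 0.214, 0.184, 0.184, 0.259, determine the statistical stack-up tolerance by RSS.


RSS = sqrt(0.131^2 + 0.305^2 + 0.214^2 + 0.184^2 + 0.184^2 + 0.259^2)
= sqrt(0.290775)
= 0.5392

0.5392


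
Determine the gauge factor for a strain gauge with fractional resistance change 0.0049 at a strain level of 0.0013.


GF = (dR/R) / epsilon
= 0.0049 / 0.0013
= 3.7692

3.7692


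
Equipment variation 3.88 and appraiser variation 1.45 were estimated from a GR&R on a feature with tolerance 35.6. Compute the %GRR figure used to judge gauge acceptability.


GRR = sqrt(EV^2 + AV^2) = sqrt(3.88^2 + 1.45^2) = 4.1420888
%GRR = GRR / tol * 100 = 4.1420888 / 35.6 * 100
%GRR = 11.6351

11.6351


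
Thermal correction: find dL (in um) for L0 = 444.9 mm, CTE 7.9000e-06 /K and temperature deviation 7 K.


dL = L * alpha * dT
= 444.9 * 7.9000e-06 * 7
= 0.0246030 mm
dL_um = 0.0246030 * 1000 = 24.6030 um

24.6030


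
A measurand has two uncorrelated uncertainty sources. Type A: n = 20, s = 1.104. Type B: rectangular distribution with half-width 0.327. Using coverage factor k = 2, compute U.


u_A = s / sqrt(n) = 1.104 / sqrt(20) = 0.2468619
u_B = half_width / sqrt(3) = 0.327 / sqrt(3) = 0.18879354
uc = sqrt(u_A^2 + u_B^2) = sqrt(0.2468619^2 + 0.18879354^2) = 0.31077934
U = k * uc = 2 * 0.31077934
U = 0.6216

0.6216


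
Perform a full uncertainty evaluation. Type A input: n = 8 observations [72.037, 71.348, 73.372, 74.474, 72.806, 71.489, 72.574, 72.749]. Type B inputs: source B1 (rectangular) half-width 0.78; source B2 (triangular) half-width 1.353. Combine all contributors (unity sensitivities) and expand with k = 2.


mean = (72.037 + 71.348 + 73.372 + 74.474 + 72.806 + 71.489 + 72.574 + 72.749) / 8 = 72.606125
s = sqrt(sum((x - mean)^2)/(n-1)) = 1.0206207
u_A = s / sqrt(n) = 1.0206207 / sqrt(8) = 0.36084391
u_B1 = 0.78 / sqrt(3) = 0.45033321
u_B2 = 1.353 / sqrt(6) = 0.55235994
uc = sqrt(0.36084391^2 + 0.45033321^2 + 0.55235994^2) = 0.79881777
U = k * uc = 2 * 0.79881777
U = 1.5976

1.5976


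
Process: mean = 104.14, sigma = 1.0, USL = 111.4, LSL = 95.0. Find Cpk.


Cpu = (USL - mean) / (3*sigma) = (111.4 - 104.14) / (3*1.0) = 2.4200
Cpl = (mean - LSL) / (3*sigma) = (104.14 - 95.0) / (3*1.0) = 3.0467
Cpk = min(Cpu, Cpl) = 2.4200

2.4200


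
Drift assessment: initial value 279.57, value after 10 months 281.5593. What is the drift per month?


rate = (v2 - v1) / months
= (281.5593 - 279.57) / 10
= 1.9893 / 10
= 0.1989

0.1989


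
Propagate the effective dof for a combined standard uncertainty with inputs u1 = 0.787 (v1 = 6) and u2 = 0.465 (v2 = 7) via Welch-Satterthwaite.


uc = sqrt(u1^2 + u2^2) = sqrt(0.787^2 + 0.465^2) = 0.91410831
v_eff = uc^4 / (u1^4/v1 + u2^4/v2)
= 0.91410831^4 / (0.787^4/6 + 0.465^4/7)
= 0.69821734 / 0.070615362
v_eff = 9.8876

9.8876


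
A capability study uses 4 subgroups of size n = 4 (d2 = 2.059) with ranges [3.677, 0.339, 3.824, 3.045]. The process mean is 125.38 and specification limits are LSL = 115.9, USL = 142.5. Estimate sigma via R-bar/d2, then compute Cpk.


R_bar = (3.677 + 0.339 + 3.824 + 3.045) / 4 = 2.72125
sigma = R_bar / d2 = 2.72125 / 2.059 = 1.3216367
Cp = (USL - LSL)/(6*sigma) = (142.5 - 115.9)/(6*1.3216367) = 3.3544
Cpu = (142.5 - 125.38)/(3*1.3216367) = 4.3179
Cpl = (125.38 - 115.9)/(3*1.3216367) = 2.3910
Cpk = min(Cpu, Cpl) = 2.3910

2.3910


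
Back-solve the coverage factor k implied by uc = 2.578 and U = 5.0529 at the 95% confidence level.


k = U / uc
k = 5.0529 / 2.578
k = 1.96

1.96


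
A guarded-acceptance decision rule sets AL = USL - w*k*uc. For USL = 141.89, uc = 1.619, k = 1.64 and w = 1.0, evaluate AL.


U = k * uc = 1.64 * 1.619 = 2.65516
guard band g = w * U = 1.0 * 2.65516 = 2.65516
AL = USL - g = 141.89 - 2.65516
AL = 139.2348

139.2348


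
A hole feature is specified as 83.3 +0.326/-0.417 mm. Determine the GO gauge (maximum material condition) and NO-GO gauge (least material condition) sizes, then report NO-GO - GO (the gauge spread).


GO = nominal - lower_tol (smallest hole = maximum material condition)
GO = 83.3 - 0.417 = 82.883
NO-GO = nominal + upper_tol (largest hole = least material condition)
NO-GO = 83.3 + 0.326 = 83.626
spread = NO-GO - GO = 83.626 - 82.883 = 0.7430

0.7430


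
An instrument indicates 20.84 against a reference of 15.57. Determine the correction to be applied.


Correction = standard - reading
= 15.57 - 20.84
= -5.2700

-5.2700


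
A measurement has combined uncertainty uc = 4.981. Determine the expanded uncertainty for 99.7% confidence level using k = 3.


U = k * uc
U = 3 * 4.981
U = 14.9430

14.9430


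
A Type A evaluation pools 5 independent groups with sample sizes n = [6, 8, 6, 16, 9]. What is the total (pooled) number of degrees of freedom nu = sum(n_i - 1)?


nu = sum_i (n_i - 1)
nu = ((6 - 1) + (8 - 1) + (6 - 1) + (16 - 1) + (9 - 1))
nu = 5 + 7 + 5 + 15 + 8
nu = 40

40


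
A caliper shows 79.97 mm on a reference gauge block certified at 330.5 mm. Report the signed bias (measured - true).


Systematic error = measured - true
= 79.97 - 330.5
= -250.5300

-250.5300


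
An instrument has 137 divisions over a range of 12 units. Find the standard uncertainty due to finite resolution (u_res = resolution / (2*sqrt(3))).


resolution = range / divisions
resolution = 12 / 137 = 0.087591241
u_res = resolution / (2*sqrt(3))
u_res = 0.087591241 / 3.4641016
u_res = 0.0253

0.0253


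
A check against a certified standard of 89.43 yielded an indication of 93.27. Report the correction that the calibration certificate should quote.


Correction = standard - reading
= 89.43 - 93.27
= -3.8400

-3.8400


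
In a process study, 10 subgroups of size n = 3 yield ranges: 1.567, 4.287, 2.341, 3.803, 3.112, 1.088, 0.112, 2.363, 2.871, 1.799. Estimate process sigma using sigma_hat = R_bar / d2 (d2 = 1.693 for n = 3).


R_bar = (1.567 + 4.287 + 2.341 + 3.803 + 3.112 + 1.088 + 0.112 + 2.363 + 2.871 + 1.799) / 10
R_bar = 23.343 / 10 = 2.3343
sigma_hat = R_bar / d2 = 2.3343 / 1.693 = 1.3788

1.3788


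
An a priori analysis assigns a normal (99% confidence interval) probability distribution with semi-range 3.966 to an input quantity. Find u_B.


u_B = half_width / 2.576
u_B = 3.966 / 2.576
u_B = 1.5396

1.5396


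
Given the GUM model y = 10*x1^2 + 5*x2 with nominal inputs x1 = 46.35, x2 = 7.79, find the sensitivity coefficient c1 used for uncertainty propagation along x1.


y = 10*x1^2 + 5*x2
dy/dx1 = 2*10*x1
Evaluate at x1 = 46.35: c1 = 20 * 46.35
c1 = 927.0000

927.0000


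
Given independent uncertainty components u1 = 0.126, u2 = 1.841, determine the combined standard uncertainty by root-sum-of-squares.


uc = sqrt(0.126^2 + 1.841^2)
uc = sqrt(3.405157)
uc = 1.8453

1.8453


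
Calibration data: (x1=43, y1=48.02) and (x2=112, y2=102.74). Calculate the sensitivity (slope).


slope = (y2 - y1) / (x2 - x1)
= (102.74 - 48.02) / (112 - 43)
= 54.7200 / 69
= 0.7930

0.7930


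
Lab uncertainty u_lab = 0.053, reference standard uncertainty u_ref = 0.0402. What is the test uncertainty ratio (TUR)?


TUR = u_lab / u_ref
= 0.053 / 0.0402
= 1.3184

1.3184


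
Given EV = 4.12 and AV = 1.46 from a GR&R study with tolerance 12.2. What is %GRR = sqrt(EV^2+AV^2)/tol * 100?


GRR = sqrt(EV^2 + AV^2) = sqrt(4.12^2 + 1.46^2) = 4.3710411
%GRR = GRR / tol * 100 = 4.3710411 / 12.2 * 100
%GRR = 35.8282

35.8282


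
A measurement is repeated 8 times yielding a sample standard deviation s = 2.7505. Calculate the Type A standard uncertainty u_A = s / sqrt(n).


u_A = s / sqrt(n)
u_A = 2.7505 / sqrt(8)
u_A = 2.7505 / 2.8284271
u_A = 0.9724

0.9724


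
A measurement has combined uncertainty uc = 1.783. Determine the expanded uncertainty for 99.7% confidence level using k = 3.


U = k * uc
U = 3 * 1.783
U = 5.3490

5.3490


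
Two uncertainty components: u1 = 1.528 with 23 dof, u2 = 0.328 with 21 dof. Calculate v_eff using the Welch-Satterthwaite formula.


uc = sqrt(u1^2 + u2^2) = sqrt(1.528^2 + 0.328^2) = 1.5628077
v_eff = uc^4 / (u1^4/v1 + u2^4/v2)
= 1.5628077^4 / (1.528^4/23 + 0.328^4/21)
= 5.965161 / 0.23756056
v_eff = 25.1101

25.1101


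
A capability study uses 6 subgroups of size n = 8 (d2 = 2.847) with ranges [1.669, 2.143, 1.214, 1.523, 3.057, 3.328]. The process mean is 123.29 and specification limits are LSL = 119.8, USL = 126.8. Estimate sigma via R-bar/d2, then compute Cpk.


R_bar = (1.669 + 2.143 + 1.214 + 1.523 + 3.057 + 3.328) / 6 = 2.1556667
sigma = R_bar / d2 = 2.1556667 / 2.847 = 0.7571713
Cp = (USL - LSL)/(6*sigma) = (126.8 - 119.8)/(6*0.7571713) = 1.5408
Cpu = (126.8 - 123.29)/(3*0.7571713) = 1.5452
Cpl = (123.29 - 119.8)/(3*0.7571713) = 1.5364
Cpk = min(Cpu, Cpl) = 1.5364

1.5364


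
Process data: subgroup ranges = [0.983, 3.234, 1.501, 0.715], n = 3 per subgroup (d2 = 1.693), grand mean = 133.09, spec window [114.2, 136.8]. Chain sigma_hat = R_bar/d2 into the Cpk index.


R_bar = (0.983 + 3.234 + 1.501 + 0.715) / 4 = 1.60825
sigma = R_bar / d2 = 1.60825 / 1.693 = 0.94994093
Cp = (USL - LSL)/(6*sigma) = (136.8 - 114.2)/(6*0.94994093) = 3.9652
Cpu = (136.8 - 133.09)/(3*0.94994093) = 1.3018
Cpl = (133.09 - 114.2)/(3*0.94994093) = 6.6285
Cpk = min(Cpu, Cpl) = 1.3018

1.3018


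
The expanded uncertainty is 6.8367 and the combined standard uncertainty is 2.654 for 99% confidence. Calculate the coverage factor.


k = U / uc
k = 6.8367 / 2.654
k = 2.576

2.576


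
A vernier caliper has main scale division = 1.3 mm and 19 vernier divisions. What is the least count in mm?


LC = MSD / n_div
= 1.3 / 19
= 0.0684

0.0684


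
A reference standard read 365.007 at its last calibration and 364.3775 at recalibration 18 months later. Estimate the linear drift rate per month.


rate = (v2 - v1) / months
= (364.3775 - 365.007) / 18
= -0.6295 / 18
= -0.0350

-0.0350


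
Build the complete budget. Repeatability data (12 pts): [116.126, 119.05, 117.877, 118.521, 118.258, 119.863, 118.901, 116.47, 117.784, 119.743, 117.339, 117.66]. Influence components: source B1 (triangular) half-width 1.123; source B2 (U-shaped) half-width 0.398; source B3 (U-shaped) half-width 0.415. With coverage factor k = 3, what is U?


mean = (116.126 + 119.05 + 117.877 + 118.521 + 118.258 + 119.863 + 118.901 + 116.47 + 117.784 + 119.743 + 117.339 + 117.66) / 12 = 118.1326667
s = sqrt(sum((x - mean)^2)/(n-1)) = 1.16841
u_A = s / sqrt(n) = 1.16841 / sqrt(12) = 0.33729091
u_B1 = 1.123 / sqrt(6) = 0.45846283
u_B2 = 0.398 / sqrt(2) = 0.2814285
u_B3 = 0.415 / sqrt(2) = 0.29344931
uc = sqrt(0.33729091^2 + 0.45846283^2 + 0.2814285^2 + 0.29344931^2) = 0.69947682
U = k * uc = 3 * 0.69947682
U = 2.0984

2.0984


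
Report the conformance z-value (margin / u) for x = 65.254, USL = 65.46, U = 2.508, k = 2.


u = U / k = 2.508 / 2 = 1.254
margin = |USL - x| = |65.46 - 65.254| = 0.206
z = margin / u = 0.206 / 1.254
z = 0.1643

0.1643


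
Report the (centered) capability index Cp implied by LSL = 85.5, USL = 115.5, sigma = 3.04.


Cp = (USL - LSL) / (6 * sigma)
= (115.5 - 85.5) / (6 * 3.04)
= 30.0000 / 18.2400
= 1.6447

1.6447


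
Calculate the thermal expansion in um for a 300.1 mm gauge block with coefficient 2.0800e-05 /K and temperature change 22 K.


dL = L * alpha * dT
= 300.1 * 2.0800e-05 * 22
= 0.1373258 mm
dL_um = 0.1373258 * 1000 = 137.3258 um

137.3258


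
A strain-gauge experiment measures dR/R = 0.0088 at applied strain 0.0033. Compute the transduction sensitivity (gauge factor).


GF = (dR/R) / epsilon
= 0.0088 / 0.0033
= 2.6667

2.6667


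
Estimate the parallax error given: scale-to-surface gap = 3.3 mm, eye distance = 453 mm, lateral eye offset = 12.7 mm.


error = h * offset / d
= 3.3 * 12.7 / 453
= 0.0925

0.0925


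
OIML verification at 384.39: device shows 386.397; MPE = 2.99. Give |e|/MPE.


e = indication - reference = 386.397 - 384.39 = 2.0070
|e| = 2.0070
ratio = |e| / MPE = 2.0070 / 2.99
ratio = 0.6712

0.6712


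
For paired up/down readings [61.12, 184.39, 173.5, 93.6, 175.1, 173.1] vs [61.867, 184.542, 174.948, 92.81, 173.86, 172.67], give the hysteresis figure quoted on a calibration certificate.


|61.12 - 61.867| = 0.7470
|184.39 - 184.542| = 0.1520
|173.5 - 174.948| = 1.4480
|93.6 - 92.81| = 0.7900
|175.1 - 173.86| = 1.2400
|173.1 - 172.67| = 0.4300
hysteresis = max(diffs) = 1.4480

1.4480


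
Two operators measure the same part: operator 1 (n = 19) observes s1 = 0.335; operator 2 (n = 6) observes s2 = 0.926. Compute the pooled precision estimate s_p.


s_p = sqrt(((n1-1)*s1^2 + (n2-1)*s2^2) / (n1+n2-2))
numerator = (19-1)*0.335^2 + (6-1)*0.926^2 = 2.02005 + 4.28738 = 6.30743
denominator = 19 + 6 - 2 = 23
s_p^2 = 6.30743 / 23 = 0.27423609
s_p = sqrt(0.27423609) = 0.5237

0.5237


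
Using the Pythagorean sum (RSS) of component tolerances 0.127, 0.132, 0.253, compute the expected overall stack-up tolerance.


RSS = sqrt(0.127^2 + 0.132^2 + 0.253^2)
= sqrt(0.097562)
= 0.3123

0.3123


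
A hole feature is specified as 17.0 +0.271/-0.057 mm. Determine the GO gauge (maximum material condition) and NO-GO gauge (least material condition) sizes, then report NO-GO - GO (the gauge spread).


GO = nominal - lower_tol (smallest hole = maximum material condition)
GO = 17.0 - 0.057 = 16.943
NO-GO = nominal + upper_tol (largest hole = least material condition)
NO-GO = 17.0 + 0.271 = 17.271
spread = NO-GO - GO = 17.271 - 16.943 = 0.3280

0.3280


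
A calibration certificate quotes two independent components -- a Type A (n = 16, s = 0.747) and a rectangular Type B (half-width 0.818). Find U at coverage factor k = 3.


u_A = s / sqrt(n) = 0.747 / sqrt(16) = 0.18675
u_B = half_width / sqrt(3) = 0.818 / sqrt(3) = 0.47227252
uc = sqrt(u_A^2 + u_B^2) = sqrt(0.18675^2 + 0.47227252^2) = 0.50785519
U = k * uc = 3 * 0.50785519
U = 1.5236

1.5236


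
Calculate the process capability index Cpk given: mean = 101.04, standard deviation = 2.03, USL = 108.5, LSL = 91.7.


Cpu = (USL - mean) / (3*sigma) = (108.5 - 101.04) / (3*2.03) = 1.2250
Cpl = (mean - LSL) / (3*sigma) = (101.04 - 91.7) / (3*2.03) = 1.5337
Cpk = min(Cpu, Cpl) = 1.2250

1.2250


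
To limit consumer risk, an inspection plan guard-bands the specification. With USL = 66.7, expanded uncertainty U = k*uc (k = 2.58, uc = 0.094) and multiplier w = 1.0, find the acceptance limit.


U = k * uc = 2.58 * 0.094 = 0.24252
guard band g = w * U = 1.0 * 0.24252 = 0.24252
AL = USL - g = 66.7 - 0.24252
AL = 66.4575

66.4575


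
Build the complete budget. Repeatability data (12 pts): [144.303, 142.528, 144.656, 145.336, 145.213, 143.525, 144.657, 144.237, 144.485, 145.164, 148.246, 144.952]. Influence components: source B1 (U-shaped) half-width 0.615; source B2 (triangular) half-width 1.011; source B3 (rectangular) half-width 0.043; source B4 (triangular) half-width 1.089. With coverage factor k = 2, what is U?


mean = (144.303 + 142.528 + 144.656 + 145.336 + 145.213 + 143.525 + 144.657 + 144.237 + 144.485 + 145.164 + 148.246 + 144.952) / 12 = 144.7751667
s = sqrt(sum((x - mean)^2)/(n-1)) = 1.3474885
u_A = s / sqrt(n) = 1.3474885 / sqrt(12) = 0.38898642
u_B1 = 0.615 / sqrt(2) = 0.43487067
u_B2 = 1.011 / sqrt(6) = 0.41273902
u_B3 = 0.043 / sqrt(3) = 0.024826062
u_B4 = 1.089 / sqrt(6) = 0.44458239
uc = sqrt(0.38898642^2 + 0.43487067^2 + 0.41273902^2 + 0.024826062^2 + 0.44458239^2) = 0.84204885
U = k * uc = 2 * 0.84204885
U = 1.6841

1.6841


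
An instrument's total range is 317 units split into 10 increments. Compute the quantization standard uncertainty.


resolution = range / divisions
resolution = 317 / 10 = 31.7
u_res = resolution / (2*sqrt(3))
u_res = 31.7 / 3.4641016
u_res = 9.1510

9.1510


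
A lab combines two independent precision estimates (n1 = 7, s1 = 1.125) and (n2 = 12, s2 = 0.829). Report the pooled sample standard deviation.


s_p = sqrt(((n1-1)*s1^2 + (n2-1)*s2^2) / (n1+n2-2))
numerator = (7-1)*1.125^2 + (12-1)*0.829^2 = 7.59375 + 7.559651 = 15.153401
denominator = 7 + 12 - 2 = 17
s_p^2 = 15.153401 / 17 = 0.89137653
s_p = sqrt(0.89137653) = 0.9441

0.9441
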